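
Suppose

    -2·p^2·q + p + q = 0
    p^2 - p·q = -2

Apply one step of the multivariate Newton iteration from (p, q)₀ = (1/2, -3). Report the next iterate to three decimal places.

(0.250, 2.500)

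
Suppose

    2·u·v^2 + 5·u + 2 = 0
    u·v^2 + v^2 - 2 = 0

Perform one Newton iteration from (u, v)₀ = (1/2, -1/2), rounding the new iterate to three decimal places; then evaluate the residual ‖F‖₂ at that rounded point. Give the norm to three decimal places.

At (1/2, -1/2): F = (4.750, -1.625).
Jacobian J = [[2·v^2 + 5, 4·u·v], [v^2, 2·u·v + 2·v]].
At the point, J = [[5.500, -1.000], [0.250, -1.500]] (det J = -8.000).
Solving J·Δ = −F gives Δ = (-1.094, -1.266).
Then the next iterate is (u, v)₁ = (-0.594, -1.766).
Re-evaluating at (-0.594, -1.766): F = (-4.67508, -0.73379), so ‖F‖₂ = 4.732.

4.732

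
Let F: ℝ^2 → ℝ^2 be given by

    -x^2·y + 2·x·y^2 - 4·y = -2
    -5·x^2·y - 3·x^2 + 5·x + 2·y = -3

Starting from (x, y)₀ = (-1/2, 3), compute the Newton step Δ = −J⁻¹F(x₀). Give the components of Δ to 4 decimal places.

(-0.0226, -1.9732)

At (-1/2, 3): F = (-19.7500, 2.0000).
Jacobian J = [[-2·x·y + 2·y^2, -x^2 + 4·x·y - 4], [-10·x·y - 6·x + 5, -5·x^2 + 2]].
At the point, J = [[21.0000, -10.2500], [23.0000, 0.7500]] (det J = 251.5000).
Solving J·Δ = −F gives Δ = (-0.0226, -1.9732).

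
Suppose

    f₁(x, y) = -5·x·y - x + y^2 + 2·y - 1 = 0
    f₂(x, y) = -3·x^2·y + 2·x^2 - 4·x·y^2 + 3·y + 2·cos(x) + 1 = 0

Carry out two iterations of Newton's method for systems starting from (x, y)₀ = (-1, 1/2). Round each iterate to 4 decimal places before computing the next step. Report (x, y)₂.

(-2.6845, -0.2090)

At (-1, 1/2): F = (3.7500, 5.080605).
Jacobian J = [[-5·y - 1, -5·x + 2·y + 2], [-6·x·y + 4·x - 4·y^2 - 2·sin(x), -3·x^2 - 8·x·y + 3]].
At the point, J = [[-3.5000, 8.0000], [-0.317058, 4.0000]] (det J = -11.463536).
Solving J·Δ = −F gives Δ = (-2.2371, -1.4475).
Then the next iterate is (x, y)₁ = (-3.2371, -0.9475).
Round to (-3.2371, -0.9475) and repeat: F = (-14.095905, 58.534790), J = [[3.7375, 16.2905], [-35.133063, -52.973667]].
Δ = (0.5526, 0.7385), so (x, y)₂ = (-2.6845, -0.2090).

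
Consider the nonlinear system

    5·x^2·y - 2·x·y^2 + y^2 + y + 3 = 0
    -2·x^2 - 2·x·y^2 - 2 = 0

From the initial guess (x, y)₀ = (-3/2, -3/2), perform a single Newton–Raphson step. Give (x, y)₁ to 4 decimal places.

(-1.1470, -1.4134)

At (-3/2, -3/2): F = (-6.3750, 0.2500).
Jacobian J = [[10·x·y - 2·y^2, 5·x^2 - 4·x·y + 2·y + 1], [-4·x - 2·y^2, -4·x·y]].
At the point, J = [[18.0000, 0.2500], [1.5000, -9.0000]] (det J = -162.3750).
Solving J·Δ = −F gives Δ = (0.3530, 0.0866).
Then the next iterate is (x, y)₁ = (-1.1470, -1.4134).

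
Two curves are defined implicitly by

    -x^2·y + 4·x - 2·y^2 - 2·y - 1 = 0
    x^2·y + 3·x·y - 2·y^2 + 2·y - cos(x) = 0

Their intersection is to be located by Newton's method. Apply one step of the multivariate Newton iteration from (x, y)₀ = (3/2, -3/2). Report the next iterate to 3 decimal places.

(0.550, -0.816)

At (3/2, -3/2): F = (6.875, -17.69574).
Jacobian J = [[-2·x·y + 4, -x^2 - 4·y - 2], [2·x·y + 3·y + sin(x), x^2 + 3·x - 4·y + 2]].
At the point, J = [[8.500, 1.750], [-8.00251, 14.750]] (det J = 139.37938).
Solving J·Δ = −F gives Δ = (-0.950, 0.684).
Then the next iterate is (x, y)₁ = (0.550, -0.816).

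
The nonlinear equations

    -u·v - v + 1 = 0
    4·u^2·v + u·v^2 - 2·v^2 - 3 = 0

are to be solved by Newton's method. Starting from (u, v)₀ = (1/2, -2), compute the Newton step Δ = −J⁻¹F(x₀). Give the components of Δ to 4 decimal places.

At (1/2, -2): F = (4.0000, -11.0000).
Jacobian J = [[-v, -u - 1], [8·u·v + v^2, 4·u^2 + 2·u·v - 4·v]].
At the point, J = [[2.0000, -1.5000], [-4.0000, 7.0000]] (det J = 8.0000).
Solving J·Δ = −F gives Δ = (-1.4375, 0.7500).

(-1.4375, 0.7500)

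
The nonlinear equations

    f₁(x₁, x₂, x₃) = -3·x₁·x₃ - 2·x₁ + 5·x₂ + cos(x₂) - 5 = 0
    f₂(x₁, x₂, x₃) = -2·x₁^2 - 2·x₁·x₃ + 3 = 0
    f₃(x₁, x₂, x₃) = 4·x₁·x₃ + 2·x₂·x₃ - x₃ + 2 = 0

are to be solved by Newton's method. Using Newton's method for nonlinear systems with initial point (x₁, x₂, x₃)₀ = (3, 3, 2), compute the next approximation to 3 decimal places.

(1.782, 1.760, 0.747)

At (3, 3, 2): F = (-14.98999, -27.000, 36.000).
Jacobian J = [[-3·x₃ - 2, -sin(x₂) + 5, -3·x₁], [-4·x₁ - 2·x₃, 0, -2·x₁], [4·x₃, 2·x₃, 4·x₁ + 2·x₂ - 1]].
At the point, J = [[-8.000, 4.85888, -9.000], [-16.000, 0.000, -6.000], [8.000, 4.000, 17.000]] (det J = 1472.38912).
Solving J·Δ = −F gives Δ = (-1.218, -1.240, -1.253).
Then the next iterate is (x₁, x₂, x₃)₁ = (1.782, 1.760, 0.747).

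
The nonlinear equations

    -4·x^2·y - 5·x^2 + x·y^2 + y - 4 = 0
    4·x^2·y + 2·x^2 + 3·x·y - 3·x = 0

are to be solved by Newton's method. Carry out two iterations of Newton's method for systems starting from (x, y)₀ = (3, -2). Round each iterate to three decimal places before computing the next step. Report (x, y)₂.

At (3, -2): F = (33.000, -81.000).
Jacobian J = [[-8·x·y - 10·x + y^2, -4·x^2 + 2·x·y + 1], [8·x·y + 4·x + 3·y - 3, 4·x^2 + 3·x]].
At the point, J = [[22.000, -47.000], [-45.000, 45.000]] (det J = -1125.000).
Solving J·Δ = −F gives Δ = (-2.064, -0.264).
Then the next iterate is (x, y)₁ = (0.936, -2.264).
Round to (0.936, -2.264) and repeat: F = (2.08710, -15.34705), J = [[12.71853, -6.74259], [-23.00083, 6.31238]].
Δ = (-1.207, -1.968), so (x, y)₂ = (-0.271, -4.232).

(-0.271, -4.232)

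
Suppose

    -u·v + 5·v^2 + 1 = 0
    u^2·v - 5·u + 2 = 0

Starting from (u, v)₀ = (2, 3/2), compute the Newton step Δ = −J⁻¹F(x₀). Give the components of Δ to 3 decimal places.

At (2, 3/2): F = (9.250, -2.000).
Jacobian J = [[-v, -u + 10·v], [2·u·v - 5, u^2]].
At the point, J = [[-1.500, 13.000], [1.000, 4.000]] (det J = -19.000).
Solving J·Δ = −F gives Δ = (3.316, -0.329).

(3.316, -0.329)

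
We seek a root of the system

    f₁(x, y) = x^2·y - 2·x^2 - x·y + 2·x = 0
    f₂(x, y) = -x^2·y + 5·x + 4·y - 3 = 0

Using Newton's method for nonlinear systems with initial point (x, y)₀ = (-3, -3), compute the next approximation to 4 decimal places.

At (-3, -3): F = (-60.0000, -3.0000).
Jacobian J = [[2·x·y - 4·x - y + 2, x^2 - x], [-2·x·y + 5, -x^2 + 4]].
At the point, J = [[35.0000, 12.0000], [-13.0000, -5.0000]] (det J = -19.0000).
Solving J·Δ = −F gives Δ = (17.6842, -46.5789).
Then the next iterate is (x, y)₁ = (14.6842, -49.5789).

(14.6842, -49.5789)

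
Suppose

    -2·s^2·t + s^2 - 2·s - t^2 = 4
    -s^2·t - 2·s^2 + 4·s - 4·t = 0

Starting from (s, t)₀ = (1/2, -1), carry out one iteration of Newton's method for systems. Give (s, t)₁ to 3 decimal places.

At (1/2, -1): F = (-5.250, 5.750).
Jacobian J = [[-4·s·t + 2·s - 2, -2·s^2 - 2·t], [-2·s·t - 4·s + 4, -s^2 - 4]].
At the point, J = [[1.000, 1.500], [3.000, -4.250]] (det J = -8.750).
Solving J·Δ = −F gives Δ = (1.564, 2.457).
Then the next iterate is (s, t)₁ = (2.064, 1.457).

(2.064, 1.457)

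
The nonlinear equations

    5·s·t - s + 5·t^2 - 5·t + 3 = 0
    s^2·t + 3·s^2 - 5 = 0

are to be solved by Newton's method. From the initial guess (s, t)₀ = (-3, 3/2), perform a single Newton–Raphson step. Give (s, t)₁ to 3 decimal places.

(-2.180, 0.016)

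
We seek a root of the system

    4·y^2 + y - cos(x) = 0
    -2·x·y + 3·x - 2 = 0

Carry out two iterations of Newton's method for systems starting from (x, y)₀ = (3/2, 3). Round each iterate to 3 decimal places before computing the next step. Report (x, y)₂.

At (3/2, 3): F = (38.92926, -6.500).
Jacobian J = [[sin(x), 8·y + 1], [-2·y + 3, -2·x]].
At the point, J = [[0.99749, 25.000], [-3.000, -3.000]] (det J = 72.00752).
Solving J·Δ = −F gives Δ = (-0.635, -1.532).
Then the next iterate is (x, y)₁ = (0.865, 1.468).
Round to (0.865, 1.468) and repeat: F = (9.43946, -1.94464), J = [[0.76110, 12.744], [0.064, -1.730]].
Δ = (3.964, -0.977), so (x, y)₂ = (4.829, 0.491).

(4.829, 0.491)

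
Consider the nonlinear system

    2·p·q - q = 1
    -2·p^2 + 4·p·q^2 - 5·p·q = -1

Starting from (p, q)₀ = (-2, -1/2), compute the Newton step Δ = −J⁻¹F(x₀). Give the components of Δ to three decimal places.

(1.089, 0.082)

At (-2, -1/2): F = (1.500, -14.000).
Jacobian J = [[2·q, 2·p - 1], [-4·p + 4·q^2 - 5·q, 8·p·q - 5·p]].
At the point, J = [[-1.000, -5.000], [11.500, 18.000]] (det J = 39.500).
Solving J·Δ = −F gives Δ = (1.089, 0.082).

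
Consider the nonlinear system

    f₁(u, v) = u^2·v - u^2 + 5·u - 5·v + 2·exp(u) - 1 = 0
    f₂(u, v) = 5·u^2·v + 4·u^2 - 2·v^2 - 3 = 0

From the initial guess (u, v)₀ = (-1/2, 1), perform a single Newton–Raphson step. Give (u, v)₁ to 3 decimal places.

At (-1/2, 1): F = (-7.28694, -2.750).
Jacobian J = [[2·u·v - 2·u + 2·exp(u) + 5, u^2 - 5], [10·u·v + 8·u, 5·u^2 - 4·v]].
At the point, J = [[6.21306, -4.750], [-9.000, -2.750]] (det J = -59.83592).
Solving J·Δ = −F gives Δ = (0.117, -1.382).
Then the next iterate is (u, v)₁ = (-0.383, -0.382).

(-0.383, -0.382)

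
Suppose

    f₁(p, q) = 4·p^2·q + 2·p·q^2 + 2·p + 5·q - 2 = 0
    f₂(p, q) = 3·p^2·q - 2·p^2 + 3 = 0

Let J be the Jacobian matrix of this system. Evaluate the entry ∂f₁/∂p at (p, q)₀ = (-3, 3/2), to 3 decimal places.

∂f₁/∂p = 8·p·q + 2·q^2 + 2.
At (-3, 3/2) this is -29.500.

-29.500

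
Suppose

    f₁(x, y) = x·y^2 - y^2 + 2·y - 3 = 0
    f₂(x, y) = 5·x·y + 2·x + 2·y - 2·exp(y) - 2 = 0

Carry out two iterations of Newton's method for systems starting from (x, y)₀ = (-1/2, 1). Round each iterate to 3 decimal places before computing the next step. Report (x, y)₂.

(-1.789, -5.517)

At (-1/2, 1): F = (-2.500, -8.93656).
Jacobian J = [[y^2, 2·x·y - 2·y + 2], [5·y + 2, 5·x - 2·exp(y) + 2]].
At the point, J = [[1.000, -1.000], [7.000, -5.93656]] (det J = 1.06344).
Solving J·Δ = −F gives Δ = (-5.553, -8.053).
Then the next iterate is (x, y)₁ = (-6.053, -7.053).
Round to (-6.053, -7.053) and repeat: F = (-367.95614, 185.24532), J = [[49.74481, 101.48962], [-33.265, -28.26673]].
Δ = (4.264, 1.536), so (x, y)₂ = (-1.789, -5.517).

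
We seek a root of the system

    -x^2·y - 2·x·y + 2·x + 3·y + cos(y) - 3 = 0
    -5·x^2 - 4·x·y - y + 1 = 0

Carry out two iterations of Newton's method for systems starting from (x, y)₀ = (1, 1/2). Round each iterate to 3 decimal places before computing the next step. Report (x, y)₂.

At (1, 1/2): F = (-0.12242, -6.500).
Jacobian J = [[-2·x·y - 2·y + 2, -x^2 - 2·x - sin(y) + 3], [-10·x - 4·y, -4·x - 1]].
At the point, J = [[0.000, -0.47943], [-12.000, -5.000]] (det J = -5.75311).
Solving J·Δ = −F gives Δ = (-0.435, -0.255).
Then the next iterate is (x, y)₁ = (0.565, 0.245).
Round to (0.565, 0.245) and repeat: F = (-0.51992, -1.39482), J = [[1.23315, 1.30822], [-6.630, -3.260]].
Δ = (-0.756, 1.110), so (x, y)₂ = (-0.191, 1.355).

(-0.191, 1.355)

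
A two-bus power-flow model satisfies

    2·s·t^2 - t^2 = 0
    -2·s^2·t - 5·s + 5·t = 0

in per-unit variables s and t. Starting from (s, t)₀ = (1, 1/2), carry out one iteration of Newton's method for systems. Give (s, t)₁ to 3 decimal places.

(0.500, 0.500)

At (1, 1/2): F = (0.250, -3.500).
Jacobian J = [[2·t^2, 4·s·t - 2·t], [-4·s·t - 5, -2·s^2 + 5]].
At the point, J = [[0.500, 1.000], [-7.000, 3.000]] (det J = 8.500).
Solving J·Δ = −F gives Δ = (-0.500, 0.000).
Then the next iterate is (s, t)₁ = (0.500, 0.500).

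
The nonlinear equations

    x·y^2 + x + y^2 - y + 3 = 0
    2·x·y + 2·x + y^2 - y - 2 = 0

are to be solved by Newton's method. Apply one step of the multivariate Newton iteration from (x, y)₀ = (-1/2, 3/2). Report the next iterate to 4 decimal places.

At (-1/2, 3/2): F = (2.1250, -3.7500).
Jacobian J = [[y^2 + 1, 2·x·y + 2·y - 1], [2·y + 2, 2·x + 2·y - 1]].
At the point, J = [[3.2500, 0.5000], [5.0000, 1.0000]] (det J = 0.7500).
Solving J·Δ = −F gives Δ = (-5.3333, 30.4167).
Then the next iterate is (x, y)₁ = (-5.8333, 31.9167).

(-5.8333, 31.9167)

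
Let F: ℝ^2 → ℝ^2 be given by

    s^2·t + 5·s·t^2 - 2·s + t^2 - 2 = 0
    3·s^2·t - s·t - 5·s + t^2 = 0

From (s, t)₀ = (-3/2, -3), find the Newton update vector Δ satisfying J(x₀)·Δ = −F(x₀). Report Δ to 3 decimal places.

(0.214, 1.288)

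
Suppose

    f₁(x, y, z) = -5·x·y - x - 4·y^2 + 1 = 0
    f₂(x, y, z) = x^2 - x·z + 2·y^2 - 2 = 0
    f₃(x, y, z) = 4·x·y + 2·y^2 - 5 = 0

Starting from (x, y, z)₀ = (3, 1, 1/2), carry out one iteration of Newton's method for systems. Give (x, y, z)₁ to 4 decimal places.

At (3, 1, 1/2): F = (-21.0000, 7.5000, 9.0000).
Jacobian J = [[-5·y - 1, -5·x - 8·y, 0], [2·x - z, 4·y, -x], [4·y, 4·x + 4·y, 0]].
At the point, J = [[-6.0000, -23.0000, 0.0000], [5.5000, 4.0000, -3.0000], [4.0000, 16.0000, 0.0000]] (det J = -12.0000).
Solving J·Δ = −F gives Δ = (-32.2500, 7.5000, -46.6250).
Then the next iterate is (x, y, z)₁ = (-29.2500, 8.5000, -46.1250).

(-29.2500, 8.5000, -46.1250)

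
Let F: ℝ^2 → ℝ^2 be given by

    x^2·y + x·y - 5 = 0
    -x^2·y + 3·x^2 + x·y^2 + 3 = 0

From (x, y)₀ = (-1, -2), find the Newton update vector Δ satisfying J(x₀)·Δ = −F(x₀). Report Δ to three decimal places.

(2.500, 3.667)

At (-1, -2): F = (-5.000, 4.000).
Jacobian J = [[2·x·y + y, x^2 + x], [-2·x·y + 6·x + y^2, -x^2 + 2·x·y]].
At the point, J = [[2.000, 0.000], [-6.000, 3.000]] (det J = 6.000).
Solving J·Δ = −F gives Δ = (2.500, 3.667).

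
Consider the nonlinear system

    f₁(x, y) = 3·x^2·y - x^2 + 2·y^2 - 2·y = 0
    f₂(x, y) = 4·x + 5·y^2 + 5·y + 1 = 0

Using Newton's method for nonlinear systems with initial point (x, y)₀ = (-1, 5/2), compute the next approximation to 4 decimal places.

(-1.0651, 1.1503)

At (-1, 5/2): F = (14.0000, 40.7500).
Jacobian J = [[6·x·y - 2·x, 3·x^2 + 4·y - 2], [4, 10·y + 5]].
At the point, J = [[-13.0000, 11.0000], [4.0000, 30.0000]] (det J = -434.0000).
Solving J·Δ = −F gives Δ = (-0.0651, -1.3497).
Then the next iterate is (x, y)₁ = (-1.0651, 1.1503).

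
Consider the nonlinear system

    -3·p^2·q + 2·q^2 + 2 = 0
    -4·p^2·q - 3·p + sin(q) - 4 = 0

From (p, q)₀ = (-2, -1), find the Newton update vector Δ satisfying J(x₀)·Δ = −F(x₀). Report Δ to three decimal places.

At (-2, -1): F = (16.000, 17.15853).
Jacobian J = [[-6·p·q, -3·p^2 + 4·q], [-8·p·q - 3, -4·p^2 + cos(q)]].
At the point, J = [[-12.000, -16.000], [-19.000, -15.45970]] (det J = -118.48363).
Solving J·Δ = −F gives Δ = (0.229, 0.828).

(0.229, 0.828)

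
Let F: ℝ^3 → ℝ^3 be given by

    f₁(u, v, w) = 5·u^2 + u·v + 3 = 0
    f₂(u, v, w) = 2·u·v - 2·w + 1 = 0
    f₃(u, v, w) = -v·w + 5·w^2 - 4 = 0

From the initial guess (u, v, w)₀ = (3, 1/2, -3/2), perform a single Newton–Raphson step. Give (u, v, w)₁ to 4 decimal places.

At (3, 1/2, -3/2): F = (49.5000, 7.0000, 8.0000).
Jacobian J = [[10·u + v, u, 0], [2·v, 2·u, -2], [0, -w, -v + 10·w]].
At the point, J = [[30.5000, 3.0000, 0.0000], [1.0000, 6.0000, -2.0000], [0.0000, 1.5000, -15.5000]] (det J = -2698.5000).
Solving J·Δ = −F gives Δ = (-1.5481, -0.7612, 0.4425).
Then the next iterate is (u, v, w)₁ = (1.4519, -0.2612, -1.0575).

(1.4519, -0.2612, -1.0575)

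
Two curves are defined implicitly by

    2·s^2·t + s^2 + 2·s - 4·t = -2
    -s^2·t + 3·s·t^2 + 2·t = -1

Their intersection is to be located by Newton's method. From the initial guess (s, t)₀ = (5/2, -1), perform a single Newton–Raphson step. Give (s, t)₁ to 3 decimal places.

At (5/2, -1): F = (4.750, 12.750).
Jacobian J = [[4·s·t + 2·s + 2, 2·s^2 - 4], [-2·s·t + 3·t^2, -s^2 + 6·s·t + 2]].
At the point, J = [[-3.000, 8.500], [8.000, -19.250]] (det J = -10.250).
Solving J·Δ = −F gives Δ = (-19.494, -7.439).
Then the next iterate is (s, t)₁ = (-16.994, -8.439).

(-16.994, -8.439)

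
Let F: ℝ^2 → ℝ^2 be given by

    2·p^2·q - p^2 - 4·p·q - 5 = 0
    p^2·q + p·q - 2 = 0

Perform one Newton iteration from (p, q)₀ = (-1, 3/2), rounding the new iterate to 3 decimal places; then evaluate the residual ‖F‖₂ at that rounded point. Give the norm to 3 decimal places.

At (-1, 3/2): F = (3.000, -2.000).
Jacobian J = [[4·p·q - 2·p - 4·q, 2·p^2 - 4·p], [2·p·q + q, p^2 + p]].
At the point, J = [[-10.000, 6.000], [-1.500, 0.000]] (det J = 9.000).
Solving J·Δ = −F gives Δ = (-1.333, -2.722).
Then the next iterate is (p, q)₁ = (-2.333, -1.222).
Re-evaluating at (-2.333, -1.222): F = (-35.14901, -5.80028), so ‖F‖₂ = 35.624.

35.624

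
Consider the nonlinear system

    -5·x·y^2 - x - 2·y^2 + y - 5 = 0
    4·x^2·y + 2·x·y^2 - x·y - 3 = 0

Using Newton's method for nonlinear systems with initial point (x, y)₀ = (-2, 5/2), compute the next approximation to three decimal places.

(-1.385, 1.776)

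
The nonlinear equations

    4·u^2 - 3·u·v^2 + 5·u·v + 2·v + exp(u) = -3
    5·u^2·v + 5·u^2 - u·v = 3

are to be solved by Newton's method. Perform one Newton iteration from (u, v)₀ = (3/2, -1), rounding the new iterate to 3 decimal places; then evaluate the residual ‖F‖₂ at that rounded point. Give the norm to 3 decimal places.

At (3/2, -1): F = (2.48169, -1.500).
Jacobian J = [[8·u - 3·v^2 + 5·v + exp(u), -6·u·v + 5·u + 2], [10·u·v + 10·u - v, 5·u^2 - u]].
At the point, J = [[8.48169, 18.500], [1.000, 9.750]] (det J = 64.19647).
Solving J·Δ = −F gives Δ = (-0.809, 0.237).
Then the next iterate is (u, v)₁ = (0.691, -0.763).
Re-evaluating at (0.691, -0.763): F = (1.53663, -1.90695), so ‖F‖₂ = 2.449.

2.449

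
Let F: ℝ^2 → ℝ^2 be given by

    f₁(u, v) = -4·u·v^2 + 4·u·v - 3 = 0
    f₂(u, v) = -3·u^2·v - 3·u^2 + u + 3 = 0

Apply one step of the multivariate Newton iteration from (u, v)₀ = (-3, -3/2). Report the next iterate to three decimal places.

(20.143, -7.857)

At (-3, -3/2): F = (42.000, 13.500).
Jacobian J = [[-4·v^2 + 4·v, -8·u·v + 4·u], [-6·u·v - 6·u + 1, -3·u^2]].
At the point, J = [[-15.000, -48.000], [-8.000, -27.000]] (det J = 21.000).
Solving J·Δ = −F gives Δ = (23.143, -6.357).
Then the next iterate is (u, v)₁ = (20.143, -7.857).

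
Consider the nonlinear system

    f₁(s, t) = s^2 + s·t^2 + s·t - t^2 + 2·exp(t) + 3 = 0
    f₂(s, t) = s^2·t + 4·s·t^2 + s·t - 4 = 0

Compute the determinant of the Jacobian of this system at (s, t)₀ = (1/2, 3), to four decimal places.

J = [[2·s + t^2 + t, 2·s·t + s - 2·t + 2·exp(t)], [2·s·t + 4·t^2 + t, s^2 + 8·s·t + s]].
At the point, J = [[13.0000, 37.671074], [42.0000, 12.7500]].
det J = -1416.4351.

-1416.4351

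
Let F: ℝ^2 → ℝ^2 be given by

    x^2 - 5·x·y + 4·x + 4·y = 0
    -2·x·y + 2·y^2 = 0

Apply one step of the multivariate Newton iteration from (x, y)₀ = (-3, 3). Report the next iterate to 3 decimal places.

(-1.500, 1.500)

At (-3, 3): F = (54.000, 36.000).
Jacobian J = [[2·x - 5·y + 4, -5·x + 4], [-2·y, -2·x + 4·y]].
At the point, J = [[-17.000, 19.000], [-6.000, 18.000]] (det J = -192.000).
Solving J·Δ = −F gives Δ = (1.500, -1.500).
Then the next iterate is (x, y)₁ = (-1.500, 1.500).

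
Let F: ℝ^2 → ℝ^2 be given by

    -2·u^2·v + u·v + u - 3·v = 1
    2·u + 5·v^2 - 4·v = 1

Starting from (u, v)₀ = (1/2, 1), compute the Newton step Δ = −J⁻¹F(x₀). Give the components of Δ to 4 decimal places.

(3.0000, -1.1667)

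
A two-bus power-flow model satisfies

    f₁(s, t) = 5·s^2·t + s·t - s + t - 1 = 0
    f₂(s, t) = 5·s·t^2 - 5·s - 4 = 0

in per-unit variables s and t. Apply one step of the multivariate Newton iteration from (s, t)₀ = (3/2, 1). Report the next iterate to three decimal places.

(0.506, 1.267)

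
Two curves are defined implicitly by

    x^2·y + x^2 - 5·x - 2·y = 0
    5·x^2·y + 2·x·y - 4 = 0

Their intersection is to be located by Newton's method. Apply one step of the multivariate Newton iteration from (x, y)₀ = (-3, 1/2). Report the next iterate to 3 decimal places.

At (-3, 1/2): F = (27.500, 15.500).
Jacobian J = [[2·x·y + 2·x - 5, x^2 - 2], [10·x·y + 2·y, 5·x^2 + 2·x]].
At the point, J = [[-14.000, 7.000], [-14.000, 39.000]] (det J = -448.000).
Solving J·Δ = −F gives Δ = (2.152, 0.375).
Then the next iterate is (x, y)₁ = (-0.848, 0.875).

(-0.848, 0.875)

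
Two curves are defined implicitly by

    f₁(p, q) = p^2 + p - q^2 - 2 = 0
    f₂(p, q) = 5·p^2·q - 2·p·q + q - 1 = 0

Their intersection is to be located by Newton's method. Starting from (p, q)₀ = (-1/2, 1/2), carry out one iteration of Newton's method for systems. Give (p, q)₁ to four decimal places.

At (-1/2, 1/2): F = (-2.5000, 0.6250).
Jacobian J = [[2·p + 1, -2·q], [10·p·q - 2·q, 5·p^2 - 2·p + 1]].
At the point, J = [[0.0000, -1.0000], [-3.5000, 3.2500]] (det J = -3.5000).
Solving J·Δ = −F gives Δ = (-2.1429, -2.5000).
Then the next iterate is (p, q)₁ = (-2.6429, -2.0000).

(-2.6429, -2.0000)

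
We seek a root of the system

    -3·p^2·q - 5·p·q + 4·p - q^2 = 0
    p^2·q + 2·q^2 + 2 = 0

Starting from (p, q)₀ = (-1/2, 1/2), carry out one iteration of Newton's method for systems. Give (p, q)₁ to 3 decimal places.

(0.211, -0.509)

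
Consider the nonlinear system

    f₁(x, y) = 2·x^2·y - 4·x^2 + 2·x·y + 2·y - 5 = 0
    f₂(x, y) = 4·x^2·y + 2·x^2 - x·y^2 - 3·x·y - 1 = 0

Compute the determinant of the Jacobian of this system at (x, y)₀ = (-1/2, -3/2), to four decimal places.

J = [[4·x·y - 8·x + 2·y, 2·x^2 + 2·x + 2], [8·x·y + 4·x - y^2 - 3·y, 4·x^2 - 2·x·y - 3·x]].
At the point, J = [[4.0000, 1.5000], [6.2500, 1.0000]].
det J = -5.3750.

-5.3750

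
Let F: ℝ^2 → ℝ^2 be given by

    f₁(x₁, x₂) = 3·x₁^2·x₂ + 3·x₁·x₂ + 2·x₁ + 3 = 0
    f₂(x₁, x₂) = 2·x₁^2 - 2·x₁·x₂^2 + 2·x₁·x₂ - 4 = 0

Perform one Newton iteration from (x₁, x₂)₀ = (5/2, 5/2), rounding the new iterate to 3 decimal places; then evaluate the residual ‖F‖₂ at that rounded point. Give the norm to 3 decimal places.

At (5/2, 5/2): F = (73.625, -10.250).
Jacobian J = [[6·x₁·x₂ + 3·x₂ + 2, 3·x₁^2 + 3·x₁], [4·x₁ - 2·x₂^2 + 2·x₂, -4·x₁·x₂ + 2·x₁]].
At the point, J = [[47.000, 26.250], [2.500, -20.000]] (det J = -1005.625).
Solving J·Δ = −F gives Δ = (-1.197, -0.662).
Then the next iterate is (x₁, x₂)₁ = (1.303, 1.838).
Re-evaluating at (1.303, 1.838): F = (22.15246, -4.61826), so ‖F‖₂ = 22.629.

22.629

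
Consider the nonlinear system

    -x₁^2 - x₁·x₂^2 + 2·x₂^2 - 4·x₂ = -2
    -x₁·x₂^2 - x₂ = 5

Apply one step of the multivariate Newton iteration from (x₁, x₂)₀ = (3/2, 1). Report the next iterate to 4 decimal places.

(2.0769, -1.0192)

At (3/2, 1): F = (-3.7500, -7.5000).
Jacobian J = [[-2·x₁ - x₂^2, -2·x₁·x₂ + 4·x₂ - 4], [-x₂^2, -2·x₁·x₂ - 1]].
At the point, J = [[-4.0000, -3.0000], [-1.0000, -4.0000]] (det J = 13.0000).
Solving J·Δ = −F gives Δ = (0.5769, -2.0192).
Then the next iterate is (x₁, x₂)₁ = (2.0769, -1.0192).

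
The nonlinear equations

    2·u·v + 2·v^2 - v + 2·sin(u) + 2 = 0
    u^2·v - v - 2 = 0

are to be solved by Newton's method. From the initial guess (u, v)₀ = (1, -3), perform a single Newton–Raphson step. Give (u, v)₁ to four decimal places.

At (1, -3): F = (18.682942, -2.0000).
Jacobian J = [[2·v + 2·cos(u), 2·u + 4·v - 1], [2·u·v, u^2 - 1]].
At the point, J = [[-4.919395, -11.0000], [-6.0000, 0.0000]] (det J = -66.0000).
Solving J·Δ = −F gives Δ = (-0.3333, 1.8475).
Then the next iterate is (u, v)₁ = (0.6667, -1.1525).

(0.6667, -1.1525)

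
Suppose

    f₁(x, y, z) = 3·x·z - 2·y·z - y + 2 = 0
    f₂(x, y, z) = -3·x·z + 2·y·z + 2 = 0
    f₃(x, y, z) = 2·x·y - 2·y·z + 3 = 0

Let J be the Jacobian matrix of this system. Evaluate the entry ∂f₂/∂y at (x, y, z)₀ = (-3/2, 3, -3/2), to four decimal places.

-3.0000

∂f₂/∂y = 2·z.
At (-3/2, 3, -3/2) this is -3.0000.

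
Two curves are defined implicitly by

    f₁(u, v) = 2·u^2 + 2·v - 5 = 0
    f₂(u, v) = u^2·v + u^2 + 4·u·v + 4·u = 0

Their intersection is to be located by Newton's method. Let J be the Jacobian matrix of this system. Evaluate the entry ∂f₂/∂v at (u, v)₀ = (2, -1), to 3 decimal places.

12.000

∂f₂/∂v = u^2 + 4·u.
At (2, -1) this is 12.000.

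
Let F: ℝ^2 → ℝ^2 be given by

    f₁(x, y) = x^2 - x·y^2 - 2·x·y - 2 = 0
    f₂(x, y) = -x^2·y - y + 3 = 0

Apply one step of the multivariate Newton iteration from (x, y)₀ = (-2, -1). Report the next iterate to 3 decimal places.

At (-2, -1): F = (0.000, 8.000).
Jacobian J = [[2·x - y^2 - 2·y, -2·x·y - 2·x], [-2·x·y, -x^2 - 1]].
At the point, J = [[-3.000, 0.000], [-4.000, -5.000]] (det J = 15.000).
Solving J·Δ = −F gives Δ = (0.000, 1.600).
Then the next iterate is (x, y)₁ = (-2.000, 0.600).

(-2.000, 0.600)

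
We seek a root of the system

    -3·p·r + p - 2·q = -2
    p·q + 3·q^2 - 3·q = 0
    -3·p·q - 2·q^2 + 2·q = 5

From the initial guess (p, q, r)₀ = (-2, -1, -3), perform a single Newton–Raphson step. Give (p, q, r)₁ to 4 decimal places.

At (-2, -1, -3): F = (-16.0000, 8.0000, -15.0000).
Jacobian J = [[-3·r + 1, -2, -3·p], [q, p + 6·q - 3, 0], [-3·q, -3·p - 4·q + 2, 0]].
At the point, J = [[10.0000, -2.0000, 6.0000], [-1.0000, -11.0000, 0.0000], [3.0000, 12.0000, 0.0000]] (det J = 126.0000).
Solving J·Δ = −F gives Δ = (3.2857, 0.4286, -2.6667).
Then the next iterate is (p, q, r)₁ = (1.2857, -0.5714, -5.6667).

(1.2857, -0.5714, -5.6667)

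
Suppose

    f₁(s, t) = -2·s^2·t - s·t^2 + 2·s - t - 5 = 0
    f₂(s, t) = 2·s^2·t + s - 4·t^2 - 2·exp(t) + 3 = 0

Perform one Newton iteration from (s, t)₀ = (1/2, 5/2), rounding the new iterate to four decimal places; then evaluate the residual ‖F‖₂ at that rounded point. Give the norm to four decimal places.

At (1/2, 5/2): F = (-10.8750, -44.614988).
Jacobian J = [[-4·s·t - t^2 + 2, -2·s^2 - 2·s·t - 1], [4·s·t + 1, 2·s^2 - 8·t - 2·exp(t)]].
At the point, J = [[-9.2500, -4.0000], [6.0000, -43.864988]] (det J = 429.751138).
Solving J·Δ = −F gives Δ = (-0.6948, -1.1121).
Then the next iterate is (s, t)₁ = (-0.1948, 1.3879).
Re-evaluating at (-0.1948, 1.3879): F = (-6.507597, -12.807388), so ‖F‖₂ = 14.3659.

14.3659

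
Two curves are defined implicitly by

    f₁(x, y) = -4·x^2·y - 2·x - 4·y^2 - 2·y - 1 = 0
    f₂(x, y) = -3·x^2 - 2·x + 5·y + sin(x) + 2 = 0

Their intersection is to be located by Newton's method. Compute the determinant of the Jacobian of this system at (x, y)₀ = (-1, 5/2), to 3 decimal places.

208.048

J = [[-8·x·y - 2, -4·x^2 - 8·y - 2], [-6·x + cos(x) - 2, 5]].
At the point, J = [[18.000, -26.000], [4.54030, 5.000]].
det J = 208.048.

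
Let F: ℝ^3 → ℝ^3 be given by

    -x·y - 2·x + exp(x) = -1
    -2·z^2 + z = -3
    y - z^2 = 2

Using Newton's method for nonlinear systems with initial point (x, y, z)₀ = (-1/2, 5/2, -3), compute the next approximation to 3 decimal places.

(0.515, 2.692, -1.615)

At (-1/2, 5/2, -3): F = (3.85653, -18.000, -8.500).
Jacobian J = [[-y + exp(x) - 2, -x, 0], [0, 0, -4·z + 1], [0, 1, -2·z]].
At the point, J = [[-3.89347, 0.500, 0.000], [0.000, 0.000, 13.000], [0.000, 1.000, 6.000]] (det J = 50.61510).
Solving J·Δ = −F gives Δ = (1.015, 0.192, 1.385).
Then the next iterate is (x, y, z)₁ = (0.515, 2.692, -1.615).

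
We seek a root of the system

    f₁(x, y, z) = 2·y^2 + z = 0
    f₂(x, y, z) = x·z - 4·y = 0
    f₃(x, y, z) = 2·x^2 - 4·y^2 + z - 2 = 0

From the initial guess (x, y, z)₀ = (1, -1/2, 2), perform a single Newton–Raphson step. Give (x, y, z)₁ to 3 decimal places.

At (1, -1/2, 2): F = (2.500, 4.000, 1.000).
Jacobian J = [[0, 4·y, 1], [z, -4, x], [4·x, -8·y, 1]].
At the point, J = [[0.000, -2.000, 1.000], [2.000, -4.000, 1.000], [4.000, 4.000, 1.000]] (det J = 20.000).
Solving J·Δ = −F gives Δ = (-0.300, 0.450, -1.600).
Then the next iterate is (x, y, z)₁ = (0.700, -0.050, 0.400).

(0.700, -0.050, 0.400)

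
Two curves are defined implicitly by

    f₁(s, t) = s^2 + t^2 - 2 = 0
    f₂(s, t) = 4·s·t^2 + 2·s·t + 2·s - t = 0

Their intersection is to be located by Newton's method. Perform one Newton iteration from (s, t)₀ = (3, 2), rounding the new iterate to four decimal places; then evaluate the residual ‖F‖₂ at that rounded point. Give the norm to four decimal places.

18.3644

At (3, 2): F = (11.0000, 64.0000).
Jacobian J = [[2·s, 2·t], [4·t^2 + 2·t + 2, 8·s·t + 2·s - 1]].
At the point, J = [[6.0000, 4.0000], [22.0000, 53.0000]] (det J = 230.0000).
Solving J·Δ = −F gives Δ = (-1.4217, -0.6174).
Then the next iterate is (s, t)₁ = (1.5783, 1.3826).
Re-evaluating at (1.5783, 1.3826): F = (2.402614, 18.206519), so ‖F‖₂ = 18.3644.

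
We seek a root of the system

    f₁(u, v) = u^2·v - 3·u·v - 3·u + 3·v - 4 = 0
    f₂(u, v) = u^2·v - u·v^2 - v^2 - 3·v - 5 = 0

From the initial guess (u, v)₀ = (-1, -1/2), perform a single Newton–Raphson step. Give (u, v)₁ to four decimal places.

(7.7059, 0.7647)

At (-1, -1/2): F = (-4.5000, -4.0000).
Jacobian J = [[2·u·v - 3·v - 3, u^2 - 3·u + 3], [2·u·v - v^2, u^2 - 2·u·v - 2·v - 3]].
At the point, J = [[-0.5000, 7.0000], [0.7500, -2.0000]] (det J = -4.2500).
Solving J·Δ = −F gives Δ = (8.7059, 1.2647).
Then the next iterate is (u, v)₁ = (7.7059, 0.7647).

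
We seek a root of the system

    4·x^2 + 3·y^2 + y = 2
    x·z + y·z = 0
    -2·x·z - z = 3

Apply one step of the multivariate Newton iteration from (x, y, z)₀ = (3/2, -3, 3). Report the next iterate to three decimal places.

At (3/2, -3, 3): F = (31.000, -4.500, -15.000).
Jacobian J = [[8·x, 6·y + 1, 0], [z, z, x + y], [-2·z, 0, -2·x - 1]].
At the point, J = [[12.000, -17.000, 0.000], [3.000, 3.000, -1.500], [-6.000, 0.000, -4.000]] (det J = -501.000).
Solving J·Δ = −F gives Δ = (-0.895, 1.192, -2.407).
Then the next iterate is (x, y, z)₁ = (0.605, -1.808, 0.593).

(0.605, -1.808, 0.593)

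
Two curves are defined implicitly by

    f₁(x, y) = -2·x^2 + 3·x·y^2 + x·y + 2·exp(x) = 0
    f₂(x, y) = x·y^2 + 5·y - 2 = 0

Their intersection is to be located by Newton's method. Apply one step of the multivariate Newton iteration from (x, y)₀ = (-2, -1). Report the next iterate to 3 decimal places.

(-1.811, -0.021)

At (-2, -1): F = (-11.72933, -9.000).
Jacobian J = [[-4·x + 3·y^2 + y + 2·exp(x), 6·x·y + x], [y^2, 2·x·y + 5]].
At the point, J = [[10.27067, 10.000], [1.000, 9.000]] (det J = 82.43604).
Solving J·Δ = −F gives Δ = (0.189, 0.979).
Then the next iterate is (x, y)₁ = (-1.811, -0.021).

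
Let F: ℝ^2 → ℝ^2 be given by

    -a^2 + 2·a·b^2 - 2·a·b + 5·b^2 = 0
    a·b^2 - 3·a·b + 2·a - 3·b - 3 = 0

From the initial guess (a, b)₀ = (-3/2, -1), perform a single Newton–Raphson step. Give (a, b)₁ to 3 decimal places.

At (-3/2, -1): F = (-3.250, -9.000).
Jacobian J = [[-2·a + 2·b^2 - 2·b, 4·a·b - 2·a + 10·b], [b^2 - 3·b + 2, 2·a·b - 3·a - 3]].
At the point, J = [[7.000, -1.000], [6.000, 4.500]] (det J = 37.500).
Solving J·Δ = −F gives Δ = (0.630, 1.160).
Then the next iterate is (a, b)₁ = (-0.870, 0.160).

(-0.870, 0.160)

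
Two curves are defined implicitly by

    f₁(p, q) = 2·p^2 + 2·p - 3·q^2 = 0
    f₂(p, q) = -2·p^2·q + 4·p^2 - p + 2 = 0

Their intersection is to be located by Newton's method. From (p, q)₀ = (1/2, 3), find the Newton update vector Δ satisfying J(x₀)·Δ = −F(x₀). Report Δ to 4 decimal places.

(0.5491, -1.2946)

At (1/2, 3): F = (-25.5000, 1.0000).
Jacobian J = [[4·p + 2, -6·q], [-4·p·q + 8·p - 1, -2·p^2]].
At the point, J = [[4.0000, -18.0000], [-3.0000, -0.5000]] (det J = -56.0000).
Solving J·Δ = −F gives Δ = (0.5491, -1.2946).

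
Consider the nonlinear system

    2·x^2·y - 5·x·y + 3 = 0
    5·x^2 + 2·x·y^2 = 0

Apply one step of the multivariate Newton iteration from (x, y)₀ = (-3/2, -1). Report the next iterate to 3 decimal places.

(-0.811, -0.882)

At (-3/2, -1): F = (-9.000, 8.250).
Jacobian J = [[4·x·y - 5·y, 2·x^2 - 5·x], [10·x + 2·y^2, 4·x·y]].
At the point, J = [[11.000, 12.000], [-13.000, 6.000]] (det J = 222.000).
Solving J·Δ = −F gives Δ = (0.689, 0.118).
Then the next iterate is (x, y)₁ = (-0.811, -0.882).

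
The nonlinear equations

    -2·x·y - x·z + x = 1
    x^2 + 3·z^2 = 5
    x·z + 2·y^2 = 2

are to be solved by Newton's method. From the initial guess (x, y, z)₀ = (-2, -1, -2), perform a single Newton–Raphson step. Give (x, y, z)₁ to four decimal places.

At (-2, -1, -2): F = (-11.0000, 11.0000, 4.0000).
Jacobian J = [[-2·y - z + 1, -2·x, -x], [2·x, 0, 6·z], [z, 4·y, x]].
At the point, J = [[5.0000, 4.0000, 2.0000], [-4.0000, 0.0000, -12.0000], [-2.0000, -4.0000, -2.0000]] (det J = -144.0000).
Solving J·Δ = −F gives Δ = (2.3333, -0.2361, 0.1389).
Then the next iterate is (x, y, z)₁ = (0.3333, -1.2361, -1.8611).

(0.3333, -1.2361, -1.8611)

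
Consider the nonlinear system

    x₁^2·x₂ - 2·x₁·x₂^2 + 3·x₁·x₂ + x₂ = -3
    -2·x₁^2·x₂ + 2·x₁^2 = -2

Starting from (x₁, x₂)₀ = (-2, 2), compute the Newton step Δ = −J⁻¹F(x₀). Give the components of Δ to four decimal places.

(-1.1500, -1.9000)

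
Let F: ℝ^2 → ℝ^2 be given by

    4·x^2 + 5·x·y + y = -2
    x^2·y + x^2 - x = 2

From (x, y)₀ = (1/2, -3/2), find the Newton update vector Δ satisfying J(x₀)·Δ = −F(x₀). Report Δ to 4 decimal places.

(-1.9714, -1.3286)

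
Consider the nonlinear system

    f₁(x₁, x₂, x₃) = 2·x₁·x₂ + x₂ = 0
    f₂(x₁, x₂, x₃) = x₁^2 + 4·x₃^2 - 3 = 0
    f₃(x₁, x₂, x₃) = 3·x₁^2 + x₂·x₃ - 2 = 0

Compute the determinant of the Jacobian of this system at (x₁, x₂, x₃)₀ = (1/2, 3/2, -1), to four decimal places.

-75.0000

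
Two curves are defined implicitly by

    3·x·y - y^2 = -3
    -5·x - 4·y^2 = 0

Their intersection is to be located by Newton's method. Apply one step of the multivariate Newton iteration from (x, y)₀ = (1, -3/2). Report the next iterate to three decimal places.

(2.625, 0.344)

At (1, -3/2): F = (-3.750, -14.000).
Jacobian J = [[3·y, 3·x - 2·y], [-5, -8·y]].
At the point, J = [[-4.500, 6.000], [-5.000, 12.000]] (det J = -24.000).
Solving J·Δ = −F gives Δ = (1.625, 1.844).
Then the next iterate is (x, y)₁ = (2.625, 0.344).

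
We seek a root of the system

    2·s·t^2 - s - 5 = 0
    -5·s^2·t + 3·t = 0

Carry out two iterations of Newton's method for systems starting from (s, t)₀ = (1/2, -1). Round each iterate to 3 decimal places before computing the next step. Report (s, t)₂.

(1.058, -2.142)

At (1/2, -1): F = (-4.500, -1.750).
Jacobian J = [[2·t^2 - 1, 4·s·t], [-10·s·t, -5·s^2 + 3]].
At the point, J = [[1.000, -2.000], [5.000, 1.750]] (det J = 11.750).
Solving J·Δ = −F gives Δ = (0.968, -1.766).
Then the next iterate is (s, t)₁ = (1.468, -2.766).
Round to (1.468, -2.766) and repeat: F = (15.99462, 21.50598), J = [[14.30151, -16.24195], [40.60488, -7.77512]].
Δ = (-0.410, 0.624), so (s, t)₂ = (1.058, -2.142).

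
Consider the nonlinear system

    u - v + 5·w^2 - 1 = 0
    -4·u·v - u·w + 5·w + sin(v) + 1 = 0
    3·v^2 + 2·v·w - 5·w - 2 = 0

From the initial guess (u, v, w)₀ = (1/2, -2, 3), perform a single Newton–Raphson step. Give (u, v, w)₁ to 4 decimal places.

(-1.9700, -2.6017, 1.5123)

At (1/2, -2, 3): F = (46.5000, 17.590703, -17.0000).
Jacobian J = [[1, -1, 10·w], [-4·v - w, -4·u + cos(v), -u + 5], [0, 6·v + 2·w, 2·v - 5]].
At the point, J = [[1.0000, -1.0000, 30.0000], [5.0000, -2.416147, 4.5000], [0.0000, -6.0000, -9.0000]] (det J = -896.254678).
Solving J·Δ = −F gives Δ = (-2.4700, -0.6017, -1.4877).
Then the next iterate is (u, v, w)₁ = (-1.9700, -2.6017, 1.5123).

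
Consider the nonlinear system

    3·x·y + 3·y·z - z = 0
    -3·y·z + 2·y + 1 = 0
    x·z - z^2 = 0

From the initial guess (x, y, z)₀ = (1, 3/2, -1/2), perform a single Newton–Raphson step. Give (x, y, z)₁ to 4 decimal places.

At (1, 3/2, -1/2): F = (2.7500, 6.2500, -0.7500).
Jacobian J = [[3·y, 3·x + 3·z, 3·y - 1], [0, -3·z + 2, -3·y], [z, 0, x - 2·z]].
At the point, J = [[4.5000, 1.5000, 3.5000], [0.0000, 3.5000, -4.5000], [-0.5000, 0.0000, 2.0000]] (det J = 41.0000).
Solving J·Δ = −F gives Δ = (-0.3598, -1.4192, 0.2851).
Then the next iterate is (x, y, z)₁ = (0.6402, 0.0808, -0.2149).

(0.6402, 0.0808, -0.2149)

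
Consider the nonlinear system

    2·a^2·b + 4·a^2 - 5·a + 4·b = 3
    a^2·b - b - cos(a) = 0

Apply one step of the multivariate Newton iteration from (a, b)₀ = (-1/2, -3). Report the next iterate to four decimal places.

(-0.1069, 0.1509)

At (-1/2, -3): F = (-13.0000, 1.372417).
Jacobian J = [[4·a·b + 8·a - 5, 2·a^2 + 4], [2·a·b + sin(a), a^2 - 1]].
At the point, J = [[-3.0000, 4.5000], [2.520574, -0.7500]] (det J = -9.092585).
Solving J·Δ = −F gives Δ = (0.3931, 3.1509).
Then the next iterate is (a, b)₁ = (-0.1069, 0.1509).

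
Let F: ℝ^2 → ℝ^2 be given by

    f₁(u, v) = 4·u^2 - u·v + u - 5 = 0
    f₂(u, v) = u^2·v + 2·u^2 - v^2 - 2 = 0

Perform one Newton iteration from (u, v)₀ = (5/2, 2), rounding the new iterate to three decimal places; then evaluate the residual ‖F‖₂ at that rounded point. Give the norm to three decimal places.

5.203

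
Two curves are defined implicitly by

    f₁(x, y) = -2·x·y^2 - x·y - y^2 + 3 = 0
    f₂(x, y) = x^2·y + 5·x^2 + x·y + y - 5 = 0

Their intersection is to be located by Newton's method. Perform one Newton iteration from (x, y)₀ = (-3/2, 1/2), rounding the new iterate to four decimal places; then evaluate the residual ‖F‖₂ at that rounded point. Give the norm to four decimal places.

3.0307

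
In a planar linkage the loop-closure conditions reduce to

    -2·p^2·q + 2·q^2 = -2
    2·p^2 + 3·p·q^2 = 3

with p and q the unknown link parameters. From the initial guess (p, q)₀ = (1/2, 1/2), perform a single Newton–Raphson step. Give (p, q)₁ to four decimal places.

At (1/2, 1/2): F = (2.2500, -2.1250).
Jacobian J = [[-4·p·q, -2·p^2 + 4·q], [4·p + 3·q^2, 6·p·q]].
At the point, J = [[-1.0000, 1.5000], [2.7500, 1.5000]] (det J = -5.6250).
Solving J·Δ = −F gives Δ = (1.1667, -0.7222).
Then the next iterate is (p, q)₁ = (1.6667, -0.2222).

(1.6667, -0.2222)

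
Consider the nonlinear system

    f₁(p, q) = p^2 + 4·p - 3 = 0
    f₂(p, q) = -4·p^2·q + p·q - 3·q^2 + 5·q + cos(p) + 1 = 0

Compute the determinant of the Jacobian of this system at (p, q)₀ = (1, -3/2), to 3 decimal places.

J = [[2·p + 4, 0], [-8·p·q + q - sin(p), -4·p^2 + p - 6·q + 5]].
At the point, J = [[6.000, 0.000], [9.65853, 11.000]].
det J = 66.000.

66.000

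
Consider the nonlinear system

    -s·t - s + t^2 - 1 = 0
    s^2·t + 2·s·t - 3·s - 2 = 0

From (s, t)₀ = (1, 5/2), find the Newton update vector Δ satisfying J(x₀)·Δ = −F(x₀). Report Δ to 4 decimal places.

At (1, 5/2): F = (1.7500, 2.5000).
Jacobian J = [[-t - 1, -s + 2·t], [2·s·t + 2·t - 3, s^2 + 2·s]].
At the point, J = [[-3.5000, 4.0000], [7.0000, 3.0000]] (det J = -38.5000).
Solving J·Δ = −F gives Δ = (-0.1234, -0.5455).

(-0.1234, -0.5455)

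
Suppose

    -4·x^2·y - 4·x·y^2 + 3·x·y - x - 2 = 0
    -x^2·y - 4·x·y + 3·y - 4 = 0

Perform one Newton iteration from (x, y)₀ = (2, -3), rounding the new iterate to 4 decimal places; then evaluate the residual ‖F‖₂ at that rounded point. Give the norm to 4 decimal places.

15.1737

At (2, -3): F = (-46.0000, 23.0000).
Jacobian J = [[-8·x·y - 4·y^2 + 3·y - 1, -4·x^2 - 8·x·y + 3·x], [-2·x·y - 4·y, -x^2 - 4·x + 3]].
At the point, J = [[2.0000, 38.0000], [24.0000, -9.0000]] (det J = -930.0000).
Solving J·Δ = −F gives Δ = (-0.4946, 1.2366).
Then the next iterate is (x, y)₁ = (1.5054, -1.7634).
Re-evaluating at (1.5054, -1.7634): F = (-14.208837, 5.324558), so ‖F‖₂ = 15.1737.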